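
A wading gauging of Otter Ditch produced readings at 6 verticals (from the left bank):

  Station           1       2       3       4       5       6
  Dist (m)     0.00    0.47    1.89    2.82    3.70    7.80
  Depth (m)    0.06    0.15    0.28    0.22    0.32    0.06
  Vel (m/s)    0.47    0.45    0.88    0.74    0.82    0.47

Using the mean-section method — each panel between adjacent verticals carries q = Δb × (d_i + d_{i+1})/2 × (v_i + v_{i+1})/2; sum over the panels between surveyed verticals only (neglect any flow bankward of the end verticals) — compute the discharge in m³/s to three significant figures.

Panel 1-2: Δb = 0.47 m, d̄ = (0.06+0.15)/2 = 0.105, v̄ = (0.47+0.45)/2 = 0.46 → q = 0.47×0.105×0.46 = 0.02270 m³/s
Panel 2-3: Δb = 1.42 m, d̄ = (0.15+0.28)/2 = 0.215, v̄ = (0.45+0.88)/2 = 0.665 → q = 1.42×0.215×0.665 = 0.2030 m³/s
Panel 3-4: Δb = 0.93 m, d̄ = (0.28+0.22)/2 = 0.25, v̄ = (0.88+0.74)/2 = 0.81 → q = 0.93×0.25×0.81 = 0.1883 m³/s
Panel 4-5: Δb = 0.88 m, d̄ = (0.22+0.32)/2 = 0.27, v̄ = (0.74+0.82)/2 = 0.78 → q = 0.88×0.27×0.78 = 0.1853 m³/s
Panel 5-6: Δb = 4.1 m, d̄ = (0.32+0.06)/2 = 0.19, v̄ = (0.82+0.47)/2 = 0.645 → q = 4.1×0.19×0.645 = 0.5025 m³/s
Q = Σ q = 1.102 m³/s

1.10 m³/s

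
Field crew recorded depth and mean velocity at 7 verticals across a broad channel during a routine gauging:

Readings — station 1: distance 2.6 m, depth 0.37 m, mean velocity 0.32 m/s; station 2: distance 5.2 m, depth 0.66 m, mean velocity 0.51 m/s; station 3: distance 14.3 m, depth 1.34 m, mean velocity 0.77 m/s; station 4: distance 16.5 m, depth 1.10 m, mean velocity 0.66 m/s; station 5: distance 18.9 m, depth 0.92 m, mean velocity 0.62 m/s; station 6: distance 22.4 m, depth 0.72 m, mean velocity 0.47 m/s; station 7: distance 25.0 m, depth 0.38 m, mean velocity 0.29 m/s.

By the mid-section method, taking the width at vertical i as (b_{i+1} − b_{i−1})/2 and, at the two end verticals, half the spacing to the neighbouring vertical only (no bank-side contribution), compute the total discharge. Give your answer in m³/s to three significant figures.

12.5 m³/s

w_1 = (5.2 − 2.6)/2 = 1.3 m; q_1 = 0.32 × 0.37 × 1.3 = 0.1539 m³/s
w_2 = (14.3 − 2.6)/2 = 5.85 m; q_2 = 0.51 × 0.66 × 5.85 = 1.969 m³/s
w_3 = (16.5 − 5.2)/2 = 5.65 m; q_3 = 0.77 × 1.34 × 5.65 = 5.830 m³/s
w_4 = (18.9 − 14.3)/2 = 2.3 m; q_4 = 0.66 × 1.10 × 2.3 = 1.670 m³/s
w_5 = (22.4 − 16.5)/2 = 2.95 m; q_5 = 0.62 × 0.92 × 2.95 = 1.683 m³/s
w_6 = (25.0 − 18.9)/2 = 3.05 m; q_6 = 0.47 × 0.72 × 3.05 = 1.032 m³/s
w_7 = (25.0 − 22.4)/2 = 1.3 m; q_7 = 0.29 × 0.38 × 1.3 = 0.1433 m³/s
Q = Σ qᵢ = 12.48 m³/s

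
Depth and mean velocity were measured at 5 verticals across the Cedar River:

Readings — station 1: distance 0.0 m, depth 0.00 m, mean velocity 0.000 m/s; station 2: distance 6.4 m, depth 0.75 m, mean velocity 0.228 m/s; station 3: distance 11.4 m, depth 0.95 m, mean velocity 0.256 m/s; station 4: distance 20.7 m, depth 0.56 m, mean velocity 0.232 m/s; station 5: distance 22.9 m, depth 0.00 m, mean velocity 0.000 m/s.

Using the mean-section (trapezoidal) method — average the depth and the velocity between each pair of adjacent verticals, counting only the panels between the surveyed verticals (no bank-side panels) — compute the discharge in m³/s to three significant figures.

Panel 1-2: Δb = 6.4 m, d̄ = (0.00+0.75)/2 = 0.375, v̄ = (0.000+0.228)/2 = 0.114 → q = 6.4×0.375×0.114 = 0.2736 m³/s
Panel 2-3: Δb = 5 m, d̄ = (0.75+0.95)/2 = 0.85, v̄ = (0.228+0.256)/2 = 0.242 → q = 5×0.85×0.242 = 1.029 m³/s
Panel 3-4: Δb = 9.3 m, d̄ = (0.95+0.56)/2 = 0.755, v̄ = (0.256+0.232)/2 = 0.244 → q = 9.3×0.755×0.244 = 1.713 m³/s
Panel 4-5: Δb = 2.2 m, d̄ = (0.56+0.00)/2 = 0.28, v̄ = (0.232+0.000)/2 = 0.116 → q = 2.2×0.28×0.116 = 0.07146 m³/s
Q = Σ q = 3.087 m³/s

3.09 m³/s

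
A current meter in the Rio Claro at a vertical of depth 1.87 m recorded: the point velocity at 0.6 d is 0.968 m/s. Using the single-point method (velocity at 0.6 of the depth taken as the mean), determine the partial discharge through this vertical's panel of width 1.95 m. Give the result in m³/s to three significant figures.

v̄ = v₀.₆ = 0.968 m/s
q = v̄ × d × w = 0.9680 × 1.87 × 1.95 = 3.530 m³/s

3.53 m³/s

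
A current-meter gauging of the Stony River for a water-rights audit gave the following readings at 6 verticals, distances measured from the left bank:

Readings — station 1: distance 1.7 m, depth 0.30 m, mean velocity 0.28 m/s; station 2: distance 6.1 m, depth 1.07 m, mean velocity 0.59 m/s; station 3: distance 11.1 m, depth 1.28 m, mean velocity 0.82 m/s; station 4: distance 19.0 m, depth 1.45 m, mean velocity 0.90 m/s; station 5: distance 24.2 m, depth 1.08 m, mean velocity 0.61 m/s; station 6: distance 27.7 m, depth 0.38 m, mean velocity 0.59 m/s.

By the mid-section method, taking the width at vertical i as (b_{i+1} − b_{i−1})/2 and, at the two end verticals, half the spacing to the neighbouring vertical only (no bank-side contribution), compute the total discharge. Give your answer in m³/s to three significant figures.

w_1 = (6.1 − 1.7)/2 = 2.2 m; q_1 = 0.28 × 0.30 × 2.2 = 0.1848 m³/s
w_2 = (11.1 − 1.7)/2 = 4.7 m; q_2 = 0.59 × 1.07 × 4.7 = 2.967 m³/s
w_3 = (19.0 − 6.1)/2 = 6.45 m; q_3 = 0.82 × 1.28 × 6.45 = 6.770 m³/s
w_4 = (24.2 − 11.1)/2 = 6.55 m; q_4 = 0.90 × 1.45 × 6.55 = 8.548 m³/s
w_5 = (27.7 − 19.0)/2 = 4.35 m; q_5 = 0.61 × 1.08 × 4.35 = 2.866 m³/s
w_6 = (27.7 − 24.2)/2 = 1.75 m; q_6 = 0.59 × 0.38 × 1.75 = 0.3924 m³/s
Q = Σ qᵢ = 21.73 m³/s

21.7 m³/s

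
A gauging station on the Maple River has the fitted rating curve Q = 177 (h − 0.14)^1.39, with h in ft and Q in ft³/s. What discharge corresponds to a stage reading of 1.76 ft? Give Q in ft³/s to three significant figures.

Q = 177 × (1.76 − 0.14)^1.39 = 177 × 1.62^1.39 = 346.1 ft³/s

346 ft³/s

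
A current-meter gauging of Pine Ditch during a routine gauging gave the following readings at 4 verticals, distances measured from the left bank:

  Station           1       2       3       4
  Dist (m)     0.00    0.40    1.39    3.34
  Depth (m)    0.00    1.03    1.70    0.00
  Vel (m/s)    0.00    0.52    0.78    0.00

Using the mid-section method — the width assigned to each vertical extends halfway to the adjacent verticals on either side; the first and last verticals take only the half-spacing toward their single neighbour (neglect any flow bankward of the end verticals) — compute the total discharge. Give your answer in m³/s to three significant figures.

w_2 = (1.39 − 0.00)/2 = 0.695 m; q_2 = 0.52 × 1.03 × 0.695 = 0.3722 m³/s
w_3 = (3.34 − 0.40)/2 = 1.47 m; q_3 = 0.78 × 1.70 × 1.47 = 1.949 m³/s
Stations 1, 4 contribute zero (depth or velocity is 0).
Q = Σ qᵢ = 2.321 m³/s

2.32 m³/s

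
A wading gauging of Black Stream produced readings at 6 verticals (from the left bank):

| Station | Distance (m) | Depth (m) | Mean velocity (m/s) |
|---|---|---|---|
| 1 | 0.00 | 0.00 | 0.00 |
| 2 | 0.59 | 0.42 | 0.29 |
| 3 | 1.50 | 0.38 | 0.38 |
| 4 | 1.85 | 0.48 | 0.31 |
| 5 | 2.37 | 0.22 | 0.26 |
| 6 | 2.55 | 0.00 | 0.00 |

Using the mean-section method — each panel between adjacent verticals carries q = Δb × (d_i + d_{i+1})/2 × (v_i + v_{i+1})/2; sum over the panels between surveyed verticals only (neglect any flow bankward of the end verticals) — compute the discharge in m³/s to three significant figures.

0.246 m³/s

Panel 1-2: Δb = 0.59 m, d̄ = (0.00+0.42)/2 = 0.21, v̄ = (0.00+0.29)/2 = 0.145 → q = 0.59×0.21×0.145 = 0.01797 m³/s
Panel 2-3: Δb = 0.91 m, d̄ = (0.42+0.38)/2 = 0.4, v̄ = (0.29+0.38)/2 = 0.335 → q = 0.91×0.4×0.335 = 0.1219 m³/s
Panel 3-4: Δb = 0.35 m, d̄ = (0.38+0.48)/2 = 0.43, v̄ = (0.38+0.31)/2 = 0.345 → q = 0.35×0.43×0.345 = 0.05192 m³/s
Panel 4-5: Δb = 0.52 m, d̄ = (0.48+0.22)/2 = 0.35, v̄ = (0.31+0.26)/2 = 0.285 → q = 0.52×0.35×0.285 = 0.05187 m³/s
Panel 5-6: Δb = 0.18 m, d̄ = (0.22+0.00)/2 = 0.11, v̄ = (0.26+0.00)/2 = 0.13 → q = 0.18×0.11×0.13 = 0.002574 m³/s
Q = Σ q = 0.2463 m³/s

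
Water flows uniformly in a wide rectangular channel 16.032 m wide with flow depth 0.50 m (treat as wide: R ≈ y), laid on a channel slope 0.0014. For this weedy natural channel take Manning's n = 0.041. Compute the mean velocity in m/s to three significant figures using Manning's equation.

0.575 m/s

A = b·y = 16.032 × 0.50 = 8.016 m²
Wide channel: R ≈ y = 0.50 m
Q = (1/n)·A·R^(2/3)·S^(1/2) = (1/0.041) × 8.016 × 0.5000^(2/3) × 0.0014^(1/2) = 4.608 m³/s
V = Q/A = 4.608/8.016 = 0.5749 m/s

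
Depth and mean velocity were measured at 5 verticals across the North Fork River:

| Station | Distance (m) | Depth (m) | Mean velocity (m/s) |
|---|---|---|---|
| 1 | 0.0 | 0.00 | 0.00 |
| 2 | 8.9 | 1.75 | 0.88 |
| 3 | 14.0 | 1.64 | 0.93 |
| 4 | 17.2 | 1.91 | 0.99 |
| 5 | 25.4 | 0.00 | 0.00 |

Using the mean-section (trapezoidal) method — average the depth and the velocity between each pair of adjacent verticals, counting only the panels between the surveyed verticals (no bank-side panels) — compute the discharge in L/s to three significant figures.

20600 L/s

Panel 1-2: Δb = 8.9 m, d̄ = (0.00+1.75)/2 = 0.875, v̄ = (0.00+0.88)/2 = 0.44 → q = 8.9×0.875×0.44 = 3.427 m³/s
Panel 2-3: Δb = 5.1 m, d̄ = (1.75+1.64)/2 = 1.695, v̄ = (0.88+0.93)/2 = 0.905 → q = 5.1×1.695×0.905 = 7.823 m³/s
Panel 3-4: Δb = 3.2 m, d̄ = (1.64+1.91)/2 = 1.775, v̄ = (0.93+0.99)/2 = 0.96 → q = 3.2×1.775×0.96 = 5.453 m³/s
Panel 4-5: Δb = 8.2 m, d̄ = (1.91+0.00)/2 = 0.955, v̄ = (0.99+0.00)/2 = 0.495 → q = 8.2×0.955×0.495 = 3.876 m³/s
Q = Σ q = 20.58 m³/s
= 20.58 × 1000 = 20580 L/s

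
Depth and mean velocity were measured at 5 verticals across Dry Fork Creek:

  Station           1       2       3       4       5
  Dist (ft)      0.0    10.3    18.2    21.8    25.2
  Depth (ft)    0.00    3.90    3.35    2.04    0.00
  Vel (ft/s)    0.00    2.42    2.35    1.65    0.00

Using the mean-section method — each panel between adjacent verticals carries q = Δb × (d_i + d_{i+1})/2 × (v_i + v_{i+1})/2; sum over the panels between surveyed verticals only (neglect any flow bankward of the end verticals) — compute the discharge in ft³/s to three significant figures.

Panel 1-2: Δb = 10.3 ft, d̄ = (0.00+3.90)/2 = 1.95, v̄ = (0.00+2.42)/2 = 1.21 → q = 10.3×1.95×1.21 = 24.30 ft³/s
Panel 2-3: Δb = 7.9 ft, d̄ = (3.90+3.35)/2 = 3.625, v̄ = (2.42+2.35)/2 = 2.385 → q = 7.9×3.625×2.385 = 68.30 ft³/s
Panel 3-4: Δb = 3.6 ft, d̄ = (3.35+2.04)/2 = 2.695, v̄ = (2.35+1.65)/2 = 2 → q = 3.6×2.695×2 = 19.40 ft³/s
Panel 4-5: Δb = 3.4 ft, d̄ = (2.04+0.00)/2 = 1.02, v̄ = (1.65+0.00)/2 = 0.825 → q = 3.4×1.02×0.825 = 2.861 ft³/s
Q = Σ q = 114.9 ft³/s

115 ft³/s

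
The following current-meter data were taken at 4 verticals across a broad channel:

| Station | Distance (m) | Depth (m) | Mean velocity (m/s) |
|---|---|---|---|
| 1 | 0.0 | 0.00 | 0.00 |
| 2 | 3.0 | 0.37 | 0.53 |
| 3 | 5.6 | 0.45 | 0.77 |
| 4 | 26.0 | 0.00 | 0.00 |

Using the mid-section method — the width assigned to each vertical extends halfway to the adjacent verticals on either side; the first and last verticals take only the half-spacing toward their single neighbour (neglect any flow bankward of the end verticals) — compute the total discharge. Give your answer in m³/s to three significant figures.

4.53 m³/s

w_2 = (5.6 − 0.0)/2 = 2.8 m; q_2 = 0.53 × 0.37 × 2.8 = 0.5491 m³/s
w_3 = (26.0 − 3.0)/2 = 11.5 m; q_3 = 0.77 × 0.45 × 11.5 = 3.985 m³/s
Stations 1, 4 contribute zero (depth or velocity is 0).
Q = Σ qᵢ = 4.534 m³/s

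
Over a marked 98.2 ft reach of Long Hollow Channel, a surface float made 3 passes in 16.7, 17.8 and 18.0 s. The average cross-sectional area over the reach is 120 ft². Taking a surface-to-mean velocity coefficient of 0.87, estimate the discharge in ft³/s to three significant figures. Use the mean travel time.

586 ft³/s

t̄ = (16.7 + 17.8 + 18.0) / 3 = 17.5 s
v_surface = L / t̄ = 98.2 / 17.5 = 5.611 ft/s
v_mean = 0.87 × 5.611 = 4.882 ft/s
Q = A × v_mean = 120 × 4.882 = 585.8 ft³/s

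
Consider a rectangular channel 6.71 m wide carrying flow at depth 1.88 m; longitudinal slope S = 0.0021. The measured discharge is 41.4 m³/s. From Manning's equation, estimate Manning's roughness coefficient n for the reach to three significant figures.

A = b·y = 6.71 × 1.88 = 12.61 m²
P = b + 2y = 6.71 + 2×1.88 = 10.47 m
R = A/P = 12.61/10.47 = 1.205 m
n = (1/Q)·A·R^(2/3)·S^(1/2) = (1/41.4) × 12.61 × 1.132 × 0.04583 = 0.01581

0.0158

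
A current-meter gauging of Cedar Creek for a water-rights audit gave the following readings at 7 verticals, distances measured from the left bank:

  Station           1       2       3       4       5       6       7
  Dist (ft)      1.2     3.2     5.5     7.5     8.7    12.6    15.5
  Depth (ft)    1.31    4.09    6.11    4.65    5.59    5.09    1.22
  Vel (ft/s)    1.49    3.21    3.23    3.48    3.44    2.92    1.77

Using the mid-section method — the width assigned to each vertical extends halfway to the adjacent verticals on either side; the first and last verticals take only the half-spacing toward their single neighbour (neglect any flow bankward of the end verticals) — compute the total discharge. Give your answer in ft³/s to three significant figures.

w_1 = (3.2 − 1.2)/2 = 1 ft; q_1 = 1.49 × 1.31 × 1 = 1.952 ft³/s
w_2 = (5.5 − 1.2)/2 = 2.15 ft; q_2 = 3.21 × 4.09 × 2.15 = 28.23 ft³/s
w_3 = (7.5 − 3.2)/2 = 2.15 ft; q_3 = 3.23 × 6.11 × 2.15 = 42.43 ft³/s
w_4 = (8.7 − 5.5)/2 = 1.6 ft; q_4 = 3.48 × 4.65 × 1.6 = 25.89 ft³/s
w_5 = (12.6 − 7.5)/2 = 2.55 ft; q_5 = 3.44 × 5.59 × 2.55 = 49.04 ft³/s
w_6 = (15.5 − 8.7)/2 = 3.4 ft; q_6 = 2.92 × 5.09 × 3.4 = 50.53 ft³/s
w_7 = (15.5 − 12.6)/2 = 1.45 ft; q_7 = 1.77 × 1.22 × 1.45 = 3.131 ft³/s
Q = Σ qᵢ = 201.2 ft³/s

201 ft³/s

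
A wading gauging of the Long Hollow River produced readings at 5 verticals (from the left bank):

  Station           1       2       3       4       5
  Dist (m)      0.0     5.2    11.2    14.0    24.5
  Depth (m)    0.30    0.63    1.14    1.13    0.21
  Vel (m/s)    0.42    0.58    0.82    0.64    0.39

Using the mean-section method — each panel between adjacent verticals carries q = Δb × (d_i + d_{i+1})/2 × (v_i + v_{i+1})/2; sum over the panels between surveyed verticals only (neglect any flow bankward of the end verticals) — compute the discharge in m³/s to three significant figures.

10.9 m³/s

Panel 1-2: Δb = 5.2 m, d̄ = (0.30+0.63)/2 = 0.465, v̄ = (0.42+0.58)/2 = 0.5 → q = 5.2×0.465×0.5 = 1.209 m³/s
Panel 2-3: Δb = 6 m, d̄ = (0.63+1.14)/2 = 0.885, v̄ = (0.58+0.82)/2 = 0.7 → q = 6×0.885×0.7 = 3.717 m³/s
Panel 3-4: Δb = 2.8 m, d̄ = (1.14+1.13)/2 = 1.135, v̄ = (0.82+0.64)/2 = 0.73 → q = 2.8×1.135×0.73 = 2.320 m³/s
Panel 4-5: Δb = 10.5 m, d̄ = (1.13+0.21)/2 = 0.67, v̄ = (0.64+0.39)/2 = 0.515 → q = 10.5×0.67×0.515 = 3.623 m³/s
Q = Σ q = 10.87 m³/s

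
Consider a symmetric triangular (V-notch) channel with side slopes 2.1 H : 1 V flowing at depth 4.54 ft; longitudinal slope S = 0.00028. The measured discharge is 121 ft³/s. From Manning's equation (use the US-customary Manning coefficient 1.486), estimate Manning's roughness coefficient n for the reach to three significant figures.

0.0144

A = z·y² = 2.1×4.54² = 43.28 ft²
P = 2y√(1+z²) = 2×4.54×√(1+2.1²) = 21.12 ft
R = A/P = 43.28/21.12 = 2.049 ft
n = (1.486/Q)·A·R^(2/3)·S^(1/2) = (1.486/121) × 43.28 × 1.613 × 0.01673 = 0.01435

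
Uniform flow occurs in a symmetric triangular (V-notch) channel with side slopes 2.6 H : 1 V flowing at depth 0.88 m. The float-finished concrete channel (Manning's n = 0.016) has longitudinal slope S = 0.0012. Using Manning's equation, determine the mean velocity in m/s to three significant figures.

A = z·y² = 2.6×0.88² = 2.013 m²
P = 2y√(1+z²) = 2×0.88×√(1+2.6²) = 4.903 m
R = A/P = 2.013/4.903 = 0.4107 m
Q = (1/n)·A·R^(2/3)·S^(1/2) = (1/0.016) × 2.013 × 0.4107^(2/3) × 0.0012^(1/2) = 2.408 m³/s
V = Q/A = 2.408/2.013 = 1.196 m/s

1.20 m/s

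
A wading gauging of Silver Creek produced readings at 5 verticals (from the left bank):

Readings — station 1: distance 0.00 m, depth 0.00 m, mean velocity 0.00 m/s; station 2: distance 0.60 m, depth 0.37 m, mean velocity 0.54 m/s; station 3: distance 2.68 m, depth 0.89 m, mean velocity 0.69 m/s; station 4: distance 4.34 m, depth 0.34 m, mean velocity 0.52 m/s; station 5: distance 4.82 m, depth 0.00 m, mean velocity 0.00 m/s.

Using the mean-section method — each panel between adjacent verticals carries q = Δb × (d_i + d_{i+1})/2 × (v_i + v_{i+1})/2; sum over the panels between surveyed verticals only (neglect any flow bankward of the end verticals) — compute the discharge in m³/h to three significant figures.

Panel 1-2: Δb = 0.6 m, d̄ = (0.00+0.37)/2 = 0.185, v̄ = (0.00+0.54)/2 = 0.27 → q = 0.6×0.185×0.27 = 0.02997 m³/s
Panel 2-3: Δb = 2.08 m, d̄ = (0.37+0.89)/2 = 0.63, v̄ = (0.54+0.69)/2 = 0.615 → q = 2.08×0.63×0.615 = 0.8059 m³/s
Panel 3-4: Δb = 1.66 m, d̄ = (0.89+0.34)/2 = 0.615, v̄ = (0.69+0.52)/2 = 0.605 → q = 1.66×0.615×0.605 = 0.6176 m³/s
Panel 4-5: Δb = 0.48 m, d̄ = (0.34+0.00)/2 = 0.17, v̄ = (0.52+0.00)/2 = 0.26 → q = 0.48×0.17×0.26 = 0.02122 m³/s
Q = Σ q = 1.475 m³/s
= 1.475 × 3600 = 5309 m³/h

5310 m³/h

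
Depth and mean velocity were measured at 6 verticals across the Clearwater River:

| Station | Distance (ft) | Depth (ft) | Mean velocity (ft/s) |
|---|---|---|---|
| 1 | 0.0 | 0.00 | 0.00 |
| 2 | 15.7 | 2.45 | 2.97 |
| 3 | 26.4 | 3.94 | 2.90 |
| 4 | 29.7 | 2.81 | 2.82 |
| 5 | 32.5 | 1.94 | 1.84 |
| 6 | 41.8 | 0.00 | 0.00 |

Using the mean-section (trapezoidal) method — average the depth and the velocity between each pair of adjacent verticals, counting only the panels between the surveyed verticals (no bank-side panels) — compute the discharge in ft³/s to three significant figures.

Panel 1-2: Δb = 15.7 ft, d̄ = (0.00+2.45)/2 = 1.225, v̄ = (0.00+2.97)/2 = 1.485 → q = 15.7×1.225×1.485 = 28.56 ft³/s
Panel 2-3: Δb = 10.7 ft, d̄ = (2.45+3.94)/2 = 3.195, v̄ = (2.97+2.90)/2 = 2.935 → q = 10.7×3.195×2.935 = 100.3 ft³/s
Panel 3-4: Δb = 3.3 ft, d̄ = (3.94+2.81)/2 = 3.375, v̄ = (2.90+2.82)/2 = 2.86 → q = 3.3×3.375×2.86 = 31.85 ft³/s
Panel 4-5: Δb = 2.8 ft, d̄ = (2.81+1.94)/2 = 2.375, v̄ = (2.82+1.84)/2 = 2.33 → q = 2.8×2.375×2.33 = 15.49 ft³/s
Panel 5-6: Δb = 9.3 ft, d̄ = (1.94+0.00)/2 = 0.97, v̄ = (1.84+0.00)/2 = 0.92 → q = 9.3×0.97×0.92 = 8.299 ft³/s
Q = Σ q = 184.5 ft³/s

185 ft³/s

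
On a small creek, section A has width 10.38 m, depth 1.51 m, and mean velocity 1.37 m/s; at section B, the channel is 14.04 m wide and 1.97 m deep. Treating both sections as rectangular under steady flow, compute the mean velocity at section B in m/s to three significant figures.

0.776 m/s

Q = A₁V₁ = (10.38×1.51) × 1.37 = 21.47 m³/s
A₂ = 14.04 × 1.97 = 27.66 m²
V₂ = Q/A₂ = 21.47/27.66 = 0.7764 m/s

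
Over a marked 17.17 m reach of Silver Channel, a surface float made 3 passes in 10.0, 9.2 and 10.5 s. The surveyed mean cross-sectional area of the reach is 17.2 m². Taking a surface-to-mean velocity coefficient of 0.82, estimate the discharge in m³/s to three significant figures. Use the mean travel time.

24.5 m³/s

t̄ = (10.0 + 9.2 + 10.5) / 3 = 9.9 s
v_surface = L / t̄ = 17.17 / 9.9 = 1.734 m/s
v_mean = 0.82 × 1.734 = 1.422 m/s
Q = A × v_mean = 17.2 × 1.422 = 24.46 m³/s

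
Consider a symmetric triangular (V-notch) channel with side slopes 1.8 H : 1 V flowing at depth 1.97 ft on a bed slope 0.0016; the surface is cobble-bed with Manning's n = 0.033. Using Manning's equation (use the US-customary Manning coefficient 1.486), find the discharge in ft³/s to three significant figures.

A = z·y² = 1.8×1.97² = 6.986 ft²
P = 2y√(1+z²) = 2×1.97×√(1+1.8²) = 8.113 ft
R = A/P = 6.986/8.113 = 0.8610 ft
Q = (1.486/n)·A·R^(2/3)·S^(1/2) = (1.486/0.033) × 6.986 × 0.8610^(2/3) × 0.0016^(1/2) = 11.39 ft³/s

11.4 ft³/s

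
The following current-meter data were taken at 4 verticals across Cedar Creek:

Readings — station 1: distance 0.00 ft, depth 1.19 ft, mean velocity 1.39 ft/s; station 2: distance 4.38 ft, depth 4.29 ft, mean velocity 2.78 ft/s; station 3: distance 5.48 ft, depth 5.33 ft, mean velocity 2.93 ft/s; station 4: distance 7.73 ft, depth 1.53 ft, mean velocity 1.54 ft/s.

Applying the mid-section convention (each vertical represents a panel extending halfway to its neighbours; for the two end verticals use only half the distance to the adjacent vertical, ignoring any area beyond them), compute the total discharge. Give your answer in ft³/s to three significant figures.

65.1 ft³/s

w_1 = (4.38 − 0.00)/2 = 2.19 ft; q_1 = 1.39 × 1.19 × 2.19 = 3.622 ft³/s
w_2 = (5.48 − 0.00)/2 = 2.74 ft; q_2 = 2.78 × 4.29 × 2.74 = 32.68 ft³/s
w_3 = (7.73 − 4.38)/2 = 1.675 ft; q_3 = 2.93 × 5.33 × 1.675 = 26.16 ft³/s
w_4 = (7.73 − 5.48)/2 = 1.125 ft; q_4 = 1.54 × 1.53 × 1.125 = 2.651 ft³/s
Q = Σ qᵢ = 65.11 ft³/s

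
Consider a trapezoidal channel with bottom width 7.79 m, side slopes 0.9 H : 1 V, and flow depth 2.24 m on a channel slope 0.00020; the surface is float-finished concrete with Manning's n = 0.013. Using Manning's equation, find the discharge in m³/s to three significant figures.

A = (b + z·y)·y = (7.79 + 0.9×2.24)×2.24 = 21.97 m²
P = b + 2y√(1+z²) = 7.79 + 2×2.24×√(1+0.9²) = 13.82 m
R = A/P = 21.97/13.82 = 1.590 m
Q = (1/n)·A·R^(2/3)·S^(1/2) = (1/0.013) × 21.97 × 1.590^(2/3) × 0.00020^(1/2) = 32.55 m³/s

32.5 m³/s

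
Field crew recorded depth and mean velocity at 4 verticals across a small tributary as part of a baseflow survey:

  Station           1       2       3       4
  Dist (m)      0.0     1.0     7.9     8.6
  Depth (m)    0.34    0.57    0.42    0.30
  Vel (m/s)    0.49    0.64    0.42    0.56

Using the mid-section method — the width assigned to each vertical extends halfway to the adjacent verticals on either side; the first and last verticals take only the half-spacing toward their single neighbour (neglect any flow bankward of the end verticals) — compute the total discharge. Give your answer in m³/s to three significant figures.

2.25 m³/s

w_1 = (1.0 − 0.0)/2 = 0.5 m; q_1 = 0.49 × 0.34 × 0.5 = 0.08330 m³/s
w_2 = (7.9 − 0.0)/2 = 3.95 m; q_2 = 0.64 × 0.57 × 3.95 = 1.441 m³/s
w_3 = (8.6 − 1.0)/2 = 3.8 m; q_3 = 0.42 × 0.42 × 3.8 = 0.6703 m³/s
w_4 = (8.6 − 7.9)/2 = 0.35 m; q_4 = 0.56 × 0.30 × 0.35 = 0.05880 m³/s
Q = Σ qᵢ = 2.253 m³/s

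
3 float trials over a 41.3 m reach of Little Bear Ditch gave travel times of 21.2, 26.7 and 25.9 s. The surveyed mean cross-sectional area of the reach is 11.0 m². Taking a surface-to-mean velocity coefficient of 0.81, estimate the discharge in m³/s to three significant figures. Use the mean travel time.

15.0 m³/s

t̄ = (21.2 + 26.7 + 25.9) / 3 = 24.6 s
v_surface = L / t̄ = 41.3 / 24.6 = 1.679 m/s
v_mean = 0.81 × 1.679 = 1.360 m/s
Q = A × v_mean = 11.0 × 1.360 = 14.96 m³/s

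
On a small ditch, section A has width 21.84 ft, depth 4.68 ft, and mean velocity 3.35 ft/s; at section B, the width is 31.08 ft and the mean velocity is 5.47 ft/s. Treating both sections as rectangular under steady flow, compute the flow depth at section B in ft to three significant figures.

Q = A₁V₁ = (21.84×4.68) × 3.35 = 342.4 ft³/s
d₂ = Q/(b₂ V₂) = 342.4/(31.08×5.47) = 2.014 ft

2.01 ft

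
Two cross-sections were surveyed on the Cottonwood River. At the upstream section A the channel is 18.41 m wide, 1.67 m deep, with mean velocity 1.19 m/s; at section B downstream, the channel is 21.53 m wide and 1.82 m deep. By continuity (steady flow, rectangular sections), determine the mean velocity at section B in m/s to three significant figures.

Q = A₁V₁ = (18.41×1.67) × 1.19 = 36.59 m³/s
A₂ = 21.53 × 1.82 = 39.18 m²
V₂ = Q/A₂ = 36.59/39.18 = 0.9337 m/s

0.934 m/s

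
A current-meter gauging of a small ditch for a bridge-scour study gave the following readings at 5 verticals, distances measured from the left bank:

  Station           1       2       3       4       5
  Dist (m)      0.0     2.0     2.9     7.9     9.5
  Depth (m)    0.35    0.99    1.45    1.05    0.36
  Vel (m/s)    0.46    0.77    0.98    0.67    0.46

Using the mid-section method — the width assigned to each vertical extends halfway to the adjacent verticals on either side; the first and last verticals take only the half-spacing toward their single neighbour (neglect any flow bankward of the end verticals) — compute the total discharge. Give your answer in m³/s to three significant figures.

w_1 = (2.0 − 0.0)/2 = 1 m; q_1 = 0.46 × 0.35 × 1 = 0.1610 m³/s
w_2 = (2.9 − 0.0)/2 = 1.45 m; q_2 = 0.77 × 0.99 × 1.45 = 1.105 m³/s
w_3 = (7.9 − 2.0)/2 = 2.95 m; q_3 = 0.98 × 1.45 × 2.95 = 4.192 m³/s
w_4 = (9.5 − 2.9)/2 = 3.3 m; q_4 = 0.67 × 1.05 × 3.3 = 2.322 m³/s
w_5 = (9.5 − 7.9)/2 = 0.8 m; q_5 = 0.46 × 0.36 × 0.8 = 0.1325 m³/s
Q = Σ qᵢ = 7.912 m³/s

7.91 m³/s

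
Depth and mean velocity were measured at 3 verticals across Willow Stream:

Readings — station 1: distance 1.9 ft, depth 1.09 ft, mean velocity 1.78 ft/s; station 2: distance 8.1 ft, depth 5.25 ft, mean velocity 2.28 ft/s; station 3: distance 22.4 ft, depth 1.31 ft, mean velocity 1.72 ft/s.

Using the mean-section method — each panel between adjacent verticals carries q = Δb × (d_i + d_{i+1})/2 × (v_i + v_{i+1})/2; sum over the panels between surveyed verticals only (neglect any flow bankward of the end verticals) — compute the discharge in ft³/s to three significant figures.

Panel 1-2: Δb = 6.2 ft, d̄ = (1.09+5.25)/2 = 3.17, v̄ = (1.78+2.28)/2 = 2.03 → q = 6.2×3.17×2.03 = 39.90 ft³/s
Panel 2-3: Δb = 14.3 ft, d̄ = (5.25+1.31)/2 = 3.28, v̄ = (2.28+1.72)/2 = 2 → q = 14.3×3.28×2 = 93.81 ft³/s
Q = Σ q = 133.7 ft³/s

134 ft³/s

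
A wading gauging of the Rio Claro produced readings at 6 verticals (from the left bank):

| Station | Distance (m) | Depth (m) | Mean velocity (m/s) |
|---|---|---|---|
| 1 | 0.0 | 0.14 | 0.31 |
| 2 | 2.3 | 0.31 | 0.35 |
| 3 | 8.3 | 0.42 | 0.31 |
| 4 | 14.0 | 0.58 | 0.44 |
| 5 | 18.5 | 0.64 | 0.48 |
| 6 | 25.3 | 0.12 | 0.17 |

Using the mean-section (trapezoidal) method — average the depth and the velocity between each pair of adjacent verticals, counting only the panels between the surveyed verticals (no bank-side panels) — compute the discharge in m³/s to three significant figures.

Panel 1-2: Δb = 2.3 m, d̄ = (0.14+0.31)/2 = 0.225, v̄ = (0.31+0.35)/2 = 0.33 → q = 2.3×0.225×0.33 = 0.1708 m³/s
Panel 2-3: Δb = 6 m, d̄ = (0.31+0.42)/2 = 0.365, v̄ = (0.35+0.31)/2 = 0.33 → q = 6×0.365×0.33 = 0.7227 m³/s
Panel 3-4: Δb = 5.7 m, d̄ = (0.42+0.58)/2 = 0.5, v̄ = (0.31+0.44)/2 = 0.375 → q = 5.7×0.5×0.375 = 1.069 m³/s
Panel 4-5: Δb = 4.5 m, d̄ = (0.58+0.64)/2 = 0.61, v̄ = (0.44+0.48)/2 = 0.46 → q = 4.5×0.61×0.46 = 1.263 m³/s
Panel 5-6: Δb = 6.8 m, d̄ = (0.64+0.12)/2 = 0.38, v̄ = (0.48+0.17)/2 = 0.325 → q = 6.8×0.38×0.325 = 0.8398 m³/s
Q = Σ q = 4.065 m³/s

4.06 m³/s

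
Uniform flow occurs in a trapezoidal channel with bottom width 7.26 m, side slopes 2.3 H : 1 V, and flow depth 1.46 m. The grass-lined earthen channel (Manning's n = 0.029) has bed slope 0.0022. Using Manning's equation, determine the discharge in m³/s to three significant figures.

26.1 m³/s

A = (b + z·y)·y = (7.26 + 2.3×1.46)×1.46 = 15.50 m²
P = b + 2y√(1+z²) = 7.26 + 2×1.46×√(1+2.3²) = 14.58 m
R = A/P = 15.50/14.58 = 1.063 m
Q = (1/n)·A·R^(2/3)·S^(1/2) = (1/0.029) × 15.50 × 1.063^(2/3) × 0.0022^(1/2) = 26.12 m³/s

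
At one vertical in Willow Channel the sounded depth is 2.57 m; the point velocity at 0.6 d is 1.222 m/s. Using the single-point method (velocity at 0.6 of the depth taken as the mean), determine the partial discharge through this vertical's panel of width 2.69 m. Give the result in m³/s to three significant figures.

v̄ = v₀.₆ = 1.222 m/s
q = v̄ × d × w = 1.222 × 2.57 × 2.69 = 8.448 m³/s

8.45 m³/s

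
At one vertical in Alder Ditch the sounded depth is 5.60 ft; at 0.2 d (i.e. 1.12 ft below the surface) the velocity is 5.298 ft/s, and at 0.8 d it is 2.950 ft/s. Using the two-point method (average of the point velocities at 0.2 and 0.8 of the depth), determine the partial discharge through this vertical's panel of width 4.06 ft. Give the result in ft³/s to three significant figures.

v̄ = (5.298 + 2.950) / 2 = 4.124 ft/s
q = v̄ × d × w = 4.124 × 5.60 × 4.06 = 93.76 ft³/s

93.8 ft³/s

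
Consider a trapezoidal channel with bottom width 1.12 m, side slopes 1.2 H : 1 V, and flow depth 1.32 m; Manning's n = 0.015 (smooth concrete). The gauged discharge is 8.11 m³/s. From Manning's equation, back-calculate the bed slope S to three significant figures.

0.00194

A = (b + z·y)·y = (1.12 + 1.2×1.32)×1.32 = 3.569 m²
P = b + 2y√(1+z²) = 1.12 + 2×1.32×√(1+1.2²) = 5.244 m
R = A/P = 3.569/5.244 = 0.6807 m
S = (Q·n / (1·A·R^(2/3)))² = (8.11×0.015 / (1×3.569×0.7738))² = 0.001940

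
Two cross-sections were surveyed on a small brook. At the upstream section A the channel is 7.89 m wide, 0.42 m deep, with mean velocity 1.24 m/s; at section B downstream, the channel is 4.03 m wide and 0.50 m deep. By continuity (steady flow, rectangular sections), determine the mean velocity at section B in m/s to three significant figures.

2.04 m/s

Q = A₁V₁ = (7.89×0.42) × 1.24 = 4.109 m³/s
A₂ = 4.03 × 0.50 = 2.015 m²
V₂ = Q/A₂ = 4.109/2.015 = 2.039 m/s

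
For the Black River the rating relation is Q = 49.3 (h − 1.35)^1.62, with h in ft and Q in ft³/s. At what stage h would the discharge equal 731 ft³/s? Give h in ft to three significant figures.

h − h₀ = (Q/C)^(1/b) = (731/49.3)^(1/1.62) = 5.283 ft
h = 1.35 + 5.283 = 6.633 ft

6.63 ft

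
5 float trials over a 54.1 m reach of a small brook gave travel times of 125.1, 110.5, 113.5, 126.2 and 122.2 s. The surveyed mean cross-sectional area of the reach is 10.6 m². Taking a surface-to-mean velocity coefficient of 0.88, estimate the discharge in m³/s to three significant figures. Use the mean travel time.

4.22 m³/s

t̄ = (125.1 + 110.5 + 113.5 + 126.2 + 122.2) / 5 = 119.5 s
v_surface = L / t̄ = 54.1 / 119.5 = 0.4527 m/s
v_mean = 0.88 × 0.4527 = 0.3984 m/s
Q = A × v_mean = 10.6 × 0.3984 = 4.223 m³/s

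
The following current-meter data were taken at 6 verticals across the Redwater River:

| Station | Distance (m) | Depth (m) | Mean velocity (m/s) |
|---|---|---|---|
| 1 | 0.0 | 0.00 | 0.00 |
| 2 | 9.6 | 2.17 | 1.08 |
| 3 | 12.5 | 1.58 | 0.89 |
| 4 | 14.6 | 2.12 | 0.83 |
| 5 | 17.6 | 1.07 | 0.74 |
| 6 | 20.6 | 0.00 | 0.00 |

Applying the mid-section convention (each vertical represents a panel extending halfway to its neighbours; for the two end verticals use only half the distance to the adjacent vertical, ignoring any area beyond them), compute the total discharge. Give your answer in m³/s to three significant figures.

25.0 m³/s

w_2 = (12.5 − 0.0)/2 = 6.25 m; q_2 = 1.08 × 2.17 × 6.25 = 14.65 m³/s
w_3 = (14.6 − 9.6)/2 = 2.5 m; q_3 = 0.89 × 1.58 × 2.5 = 3.516 m³/s
w_4 = (17.6 − 12.5)/2 = 2.55 m; q_4 = 0.83 × 2.12 × 2.55 = 4.487 m³/s
w_5 = (20.6 − 14.6)/2 = 3 m; q_5 = 0.74 × 1.07 × 3 = 2.375 m³/s
Stations 1, 6 contribute zero (depth or velocity is 0).
Q = Σ qᵢ = 25.03 m³/s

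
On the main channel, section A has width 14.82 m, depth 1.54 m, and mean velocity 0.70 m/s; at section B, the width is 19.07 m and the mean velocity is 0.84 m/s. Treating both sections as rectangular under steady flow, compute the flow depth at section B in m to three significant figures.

Q = A₁V₁ = (14.82×1.54) × 0.70 = 15.98 m³/s
d₂ = Q/(b₂ V₂) = 15.98/(19.07×0.84) = 0.9973 m

0.997 m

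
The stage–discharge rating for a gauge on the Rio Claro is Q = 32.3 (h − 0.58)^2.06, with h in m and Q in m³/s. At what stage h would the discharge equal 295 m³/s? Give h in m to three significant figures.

h − h₀ = (Q/C)^(1/b) = (295/32.3)^(1/2.06) = 2.926 m
h = 0.58 + 2.926 = 3.506 m

3.51 m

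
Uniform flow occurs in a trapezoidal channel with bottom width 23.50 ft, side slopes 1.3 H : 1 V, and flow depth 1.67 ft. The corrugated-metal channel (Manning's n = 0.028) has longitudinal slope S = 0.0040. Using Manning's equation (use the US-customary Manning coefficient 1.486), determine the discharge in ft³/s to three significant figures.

187 ft³/s

A = (b + z·y)·y = (23.50 + 1.3×1.67)×1.67 = 42.87 ft²
P = b + 2y√(1+z²) = 23.50 + 2×1.67×√(1+1.3²) = 28.98 ft
R = A/P = 42.87/28.98 = 1.479 ft
Q = (1.486/n)·A·R^(2/3)·S^(1/2) = (1.486/0.028) × 42.87 × 1.479^(2/3) × 0.0040^(1/2) = 186.8 ft³/s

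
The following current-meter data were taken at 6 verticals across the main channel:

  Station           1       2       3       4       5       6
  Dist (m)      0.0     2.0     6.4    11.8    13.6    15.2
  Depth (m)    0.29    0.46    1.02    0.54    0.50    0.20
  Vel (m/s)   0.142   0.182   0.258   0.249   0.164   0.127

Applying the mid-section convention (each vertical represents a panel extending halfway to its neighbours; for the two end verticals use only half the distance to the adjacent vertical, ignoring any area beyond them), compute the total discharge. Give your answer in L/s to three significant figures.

w_1 = (2.0 − 0.0)/2 = 1 m; q_1 = 0.142 × 0.29 × 1 = 0.04118 m³/s
w_2 = (6.4 − 0.0)/2 = 3.2 m; q_2 = 0.182 × 0.46 × 3.2 = 0.2679 m³/s
w_3 = (11.8 − 2.0)/2 = 4.9 m; q_3 = 0.258 × 1.02 × 4.9 = 1.289 m³/s
w_4 = (13.6 − 6.4)/2 = 3.6 m; q_4 = 0.249 × 0.54 × 3.6 = 0.4841 m³/s
w_5 = (15.2 − 11.8)/2 = 1.7 m; q_5 = 0.164 × 0.50 × 1.7 = 0.1394 m³/s
w_6 = (15.2 − 13.6)/2 = 0.8 m; q_6 = 0.127 × 0.20 × 0.8 = 0.02032 m³/s
Q = Σ qᵢ = 2.242 m³/s
= 2.242 × 1000 = 2242 L/s

2240 L/s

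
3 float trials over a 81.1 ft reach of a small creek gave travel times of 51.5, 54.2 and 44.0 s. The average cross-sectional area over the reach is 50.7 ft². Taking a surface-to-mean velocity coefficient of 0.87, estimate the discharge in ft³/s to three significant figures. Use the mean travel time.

71.7 ft³/s

t̄ = (51.5 + 54.2 + 44.0) / 3 = 49.9 s
v_surface = L / t̄ = 81.1 / 49.9 = 1.625 ft/s
v_mean = 0.87 × 1.625 = 1.414 ft/s
Q = A × v_mean = 50.7 × 1.414 = 71.69 ft³/s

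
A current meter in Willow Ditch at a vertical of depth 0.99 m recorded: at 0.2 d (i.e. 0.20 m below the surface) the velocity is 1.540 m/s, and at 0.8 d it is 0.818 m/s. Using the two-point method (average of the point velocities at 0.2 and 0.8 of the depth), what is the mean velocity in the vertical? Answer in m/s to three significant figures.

v̄ = (1.540 + 0.818) / 2 = 1.179 m/s

1.18 m/s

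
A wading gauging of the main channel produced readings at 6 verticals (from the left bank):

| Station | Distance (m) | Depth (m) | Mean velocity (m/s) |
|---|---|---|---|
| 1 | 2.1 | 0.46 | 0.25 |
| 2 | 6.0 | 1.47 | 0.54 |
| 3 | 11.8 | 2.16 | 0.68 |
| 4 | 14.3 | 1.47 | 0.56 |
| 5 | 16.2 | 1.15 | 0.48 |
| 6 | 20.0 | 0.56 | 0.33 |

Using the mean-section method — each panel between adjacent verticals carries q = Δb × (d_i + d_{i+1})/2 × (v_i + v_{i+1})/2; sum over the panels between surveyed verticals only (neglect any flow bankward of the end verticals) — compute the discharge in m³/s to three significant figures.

Panel 1-2: Δb = 3.9 m, d̄ = (0.46+1.47)/2 = 0.965, v̄ = (0.25+0.54)/2 = 0.395 → q = 3.9×0.965×0.395 = 1.487 m³/s
Panel 2-3: Δb = 5.8 m, d̄ = (1.47+2.16)/2 = 1.815, v̄ = (0.54+0.68)/2 = 0.61 → q = 5.8×1.815×0.61 = 6.421 m³/s
Panel 3-4: Δb = 2.5 m, d̄ = (2.16+1.47)/2 = 1.815, v̄ = (0.68+0.56)/2 = 0.62 → q = 2.5×1.815×0.62 = 2.813 m³/s
Panel 4-5: Δb = 1.9 m, d̄ = (1.47+1.15)/2 = 1.31, v̄ = (0.56+0.48)/2 = 0.52 → q = 1.9×1.31×0.52 = 1.294 m³/s
Panel 5-6: Δb = 3.8 m, d̄ = (1.15+0.56)/2 = 0.855, v̄ = (0.48+0.33)/2 = 0.405 → q = 3.8×0.855×0.405 = 1.316 m³/s
Q = Σ q = 13.33 m³/s

13.3 m³/s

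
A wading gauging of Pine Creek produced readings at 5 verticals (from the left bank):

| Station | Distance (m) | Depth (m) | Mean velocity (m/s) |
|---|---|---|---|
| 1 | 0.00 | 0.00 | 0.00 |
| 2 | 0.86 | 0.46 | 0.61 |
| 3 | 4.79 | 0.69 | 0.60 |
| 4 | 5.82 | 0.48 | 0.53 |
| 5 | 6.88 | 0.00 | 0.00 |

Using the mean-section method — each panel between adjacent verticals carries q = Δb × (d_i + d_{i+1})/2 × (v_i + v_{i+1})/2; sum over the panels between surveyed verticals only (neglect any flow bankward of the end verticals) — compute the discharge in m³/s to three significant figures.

Panel 1-2: Δb = 0.86 m, d̄ = (0.00+0.46)/2 = 0.23, v̄ = (0.00+0.61)/2 = 0.305 → q = 0.86×0.23×0.305 = 0.06033 m³/s
Panel 2-3: Δb = 3.93 m, d̄ = (0.46+0.69)/2 = 0.575, v̄ = (0.61+0.60)/2 = 0.605 → q = 3.93×0.575×0.605 = 1.367 m³/s
Panel 3-4: Δb = 1.03 m, d̄ = (0.69+0.48)/2 = 0.585, v̄ = (0.60+0.53)/2 = 0.565 → q = 1.03×0.585×0.565 = 0.3404 m³/s
Panel 4-5: Δb = 1.06 m, d̄ = (0.48+0.00)/2 = 0.24, v̄ = (0.53+0.00)/2 = 0.265 → q = 1.06×0.24×0.265 = 0.06742 m³/s
Q = Σ q = 1.835 m³/s

1.84 m³/s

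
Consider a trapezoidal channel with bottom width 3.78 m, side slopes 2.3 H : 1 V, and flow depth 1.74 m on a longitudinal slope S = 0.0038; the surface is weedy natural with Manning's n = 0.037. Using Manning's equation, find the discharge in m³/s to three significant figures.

A = (b + z·y)·y = (3.78 + 2.3×1.74)×1.74 = 13.54 m²
P = b + 2y√(1+z²) = 3.78 + 2×1.74×√(1+2.3²) = 12.51 m
R = A/P = 13.54/12.51 = 1.083 m
Q = (1/n)·A·R^(2/3)·S^(1/2) = (1/0.037) × 13.54 × 1.083^(2/3) × 0.0038^(1/2) = 23.79 m³/s

23.8 m³/s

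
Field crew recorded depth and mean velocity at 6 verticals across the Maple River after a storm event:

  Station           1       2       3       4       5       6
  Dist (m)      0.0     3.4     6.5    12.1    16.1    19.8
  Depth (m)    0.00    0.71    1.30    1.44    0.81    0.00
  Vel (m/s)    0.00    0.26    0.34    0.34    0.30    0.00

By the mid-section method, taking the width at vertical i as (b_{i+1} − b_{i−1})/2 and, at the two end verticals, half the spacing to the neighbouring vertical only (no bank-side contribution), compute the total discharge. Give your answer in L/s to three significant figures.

5810 L/s

w_2 = (6.5 − 0.0)/2 = 3.25 m; q_2 = 0.26 × 0.71 × 3.25 = 0.6000 m³/s
w_3 = (12.1 − 3.4)/2 = 4.35 m; q_3 = 0.34 × 1.30 × 4.35 = 1.923 m³/s
w_4 = (16.1 − 6.5)/2 = 4.8 m; q_4 = 0.34 × 1.44 × 4.8 = 2.350 m³/s
w_5 = (19.8 − 12.1)/2 = 3.85 m; q_5 = 0.30 × 0.81 × 3.85 = 0.9356 m³/s
Stations 1, 6 contribute zero (depth or velocity is 0).
Q = Σ qᵢ = 5.808 m³/s
= 5.808 × 1000 = 5808 L/s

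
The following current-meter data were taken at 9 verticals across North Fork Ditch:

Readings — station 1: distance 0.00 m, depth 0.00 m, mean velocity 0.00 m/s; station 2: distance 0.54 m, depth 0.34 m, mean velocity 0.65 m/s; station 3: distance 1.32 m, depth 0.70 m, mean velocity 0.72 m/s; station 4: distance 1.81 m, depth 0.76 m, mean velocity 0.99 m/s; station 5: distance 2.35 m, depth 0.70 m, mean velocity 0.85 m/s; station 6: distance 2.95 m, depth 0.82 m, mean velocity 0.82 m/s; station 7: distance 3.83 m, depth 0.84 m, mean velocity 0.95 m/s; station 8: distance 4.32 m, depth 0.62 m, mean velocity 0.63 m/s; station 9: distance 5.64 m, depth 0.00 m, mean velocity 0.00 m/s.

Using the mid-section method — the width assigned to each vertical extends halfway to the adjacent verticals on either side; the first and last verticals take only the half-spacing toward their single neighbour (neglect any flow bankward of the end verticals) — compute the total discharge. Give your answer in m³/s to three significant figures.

2.59 m³/s

w_2 = (1.32 − 0.00)/2 = 0.66 m; q_2 = 0.65 × 0.34 × 0.66 = 0.1459 m³/s
w_3 = (1.81 − 0.54)/2 = 0.635 m; q_3 = 0.72 × 0.70 × 0.635 = 0.3200 m³/s
w_4 = (2.35 − 1.32)/2 = 0.515 m; q_4 = 0.99 × 0.76 × 0.515 = 0.3875 m³/s
w_5 = (2.95 − 1.81)/2 = 0.57 m; q_5 = 0.85 × 0.70 × 0.57 = 0.3392 m³/s
w_6 = (3.83 − 2.35)/2 = 0.74 m; q_6 = 0.82 × 0.82 × 0.74 = 0.4976 m³/s
w_7 = (4.32 − 2.95)/2 = 0.685 m; q_7 = 0.95 × 0.84 × 0.685 = 0.5466 m³/s
w_8 = (5.64 − 3.83)/2 = 0.905 m; q_8 = 0.63 × 0.62 × 0.905 = 0.3535 m³/s
Stations 1, 9 contribute zero (depth or velocity is 0).
Q = Σ qᵢ = 2.590 m³/s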